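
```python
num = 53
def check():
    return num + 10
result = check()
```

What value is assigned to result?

Step 1: num = 53 is defined globally.
Step 2: check() looks up num from global scope = 53, then computes 53 + 10 = 63.
Step 3: result = 63

The answer is 63.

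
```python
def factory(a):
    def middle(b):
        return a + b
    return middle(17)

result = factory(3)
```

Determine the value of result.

Step 1: factory(3) passes a = 3.
Step 2: middle(17) has b = 17, reads a = 3 from enclosing.
Step 3: result = 3 + 17 = 20

The answer is 20.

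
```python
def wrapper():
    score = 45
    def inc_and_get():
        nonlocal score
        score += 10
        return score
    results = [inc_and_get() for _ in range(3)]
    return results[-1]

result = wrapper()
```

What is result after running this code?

Step 1: score = 45.
Step 2: Three calls to inc_and_get(), each adding 10.
Step 3: Last value = 45 + 10 * 3 = 75

The answer is 75.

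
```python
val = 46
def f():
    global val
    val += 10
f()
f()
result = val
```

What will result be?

Step 1: val = 46.
Step 2: First f(): val = 46 + 10 = 56.
Step 3: Second f(): val = 56 + 10 = 66. result = 66

The answer is 66.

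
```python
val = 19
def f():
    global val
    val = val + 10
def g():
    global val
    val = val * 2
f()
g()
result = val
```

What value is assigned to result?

Step 1: val = 19.
Step 2: f() adds 10: val = 19 + 10 = 29.
Step 3: g() doubles: val = 29 * 2 = 58.
Step 4: result = 58

The answer is 58.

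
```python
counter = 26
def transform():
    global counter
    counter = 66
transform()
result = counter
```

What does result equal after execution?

Step 1: counter = 26 globally.
Step 2: transform() declares global counter and sets it to 66.
Step 3: After transform(), global counter = 66. result = 66

The answer is 66.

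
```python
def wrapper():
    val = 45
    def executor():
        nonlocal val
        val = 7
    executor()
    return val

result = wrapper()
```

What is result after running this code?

Step 1: wrapper() sets val = 45.
Step 2: executor() uses nonlocal to reassign val = 7.
Step 3: result = 7

The answer is 7.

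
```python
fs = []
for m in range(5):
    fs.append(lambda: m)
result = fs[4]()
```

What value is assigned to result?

Step 1: The loop creates 5 lambdas, all referencing the same variable m.
Step 2: After the loop, m = 4 (final value).
Step 3: fs[4]() looks up m at call time and finds 4. This is the late binding gotcha. result = 4

The answer is 4.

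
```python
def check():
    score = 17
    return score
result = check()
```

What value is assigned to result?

Step 1: check() defines score = 17 in its local scope.
Step 2: return score finds the local variable score = 17.
Step 3: result = 17

The answer is 17.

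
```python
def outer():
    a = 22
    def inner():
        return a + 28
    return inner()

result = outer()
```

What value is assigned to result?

Step 1: outer() defines a = 22.
Step 2: inner() reads a = 22 from enclosing scope, returns 22 + 28 = 50.
Step 3: result = 50

The answer is 50.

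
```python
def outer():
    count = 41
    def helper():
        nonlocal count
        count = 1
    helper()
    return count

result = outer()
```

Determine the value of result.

Step 1: outer() sets count = 41.
Step 2: helper() uses nonlocal to reassign count = 1.
Step 3: result = 1

The answer is 1.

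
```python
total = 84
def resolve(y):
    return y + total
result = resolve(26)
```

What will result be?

Step 1: total = 84 is defined globally.
Step 2: resolve(26) uses parameter y = 26 and looks up total from global scope = 84.
Step 3: result = 26 + 84 = 110

The answer is 110.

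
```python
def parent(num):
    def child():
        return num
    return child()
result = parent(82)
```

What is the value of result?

Step 1: parent(82) binds parameter num = 82.
Step 2: child() looks up num in enclosing scope and finds the parameter num = 82.
Step 3: result = 82

The answer is 82.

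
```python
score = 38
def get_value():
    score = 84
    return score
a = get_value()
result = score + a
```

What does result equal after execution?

Step 1: Global score = 38. get_value() returns local score = 84.
Step 2: a = 84. Global score still = 38.
Step 3: result = 38 + 84 = 122

The answer is 122.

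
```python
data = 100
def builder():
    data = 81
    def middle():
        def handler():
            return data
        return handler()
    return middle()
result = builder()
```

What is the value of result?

Step 1: builder() defines data = 81. middle() and handler() have no local data.
Step 2: handler() checks local (none), enclosing middle() (none), enclosing builder() and finds data = 81.
Step 3: result = 81

The answer is 81.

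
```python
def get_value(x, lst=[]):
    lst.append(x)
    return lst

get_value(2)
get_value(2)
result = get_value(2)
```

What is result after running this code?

Step 1: Mutable default argument gotcha! The list [] is created once.
Step 2: Each call appends to the SAME list: [2], [2, 2], [2, 2, 2].
Step 3: result = [2, 2, 2]

The answer is [2, 2, 2].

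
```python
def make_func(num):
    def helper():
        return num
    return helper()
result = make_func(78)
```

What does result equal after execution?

Step 1: make_func(78) binds parameter num = 78.
Step 2: helper() looks up num in enclosing scope and finds the parameter num = 78.
Step 3: result = 78

The answer is 78.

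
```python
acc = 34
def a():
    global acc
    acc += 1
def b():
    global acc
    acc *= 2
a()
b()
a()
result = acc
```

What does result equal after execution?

Step 1: acc = 34.
Step 2: a(): acc = 34 + 1 = 35.
Step 3: b(): acc = 35 * 2 = 70.
Step 4: a(): acc = 70 + 1 = 71

The answer is 71.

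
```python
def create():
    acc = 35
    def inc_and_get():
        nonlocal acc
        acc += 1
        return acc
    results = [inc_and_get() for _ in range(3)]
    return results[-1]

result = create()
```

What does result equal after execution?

Step 1: acc = 35.
Step 2: Three calls to inc_and_get(), each adding 1.
Step 3: Last value = 35 + 1 * 3 = 38

The answer is 38.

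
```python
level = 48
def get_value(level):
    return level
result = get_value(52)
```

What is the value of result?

Step 1: Global level = 48.
Step 2: get_value(52) takes parameter level = 52, which shadows the global.
Step 3: result = 52

The answer is 52.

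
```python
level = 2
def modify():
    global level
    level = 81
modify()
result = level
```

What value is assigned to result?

Step 1: level = 2 globally.
Step 2: modify() declares global level and sets it to 81.
Step 3: After modify(), global level = 81. result = 81

The answer is 81.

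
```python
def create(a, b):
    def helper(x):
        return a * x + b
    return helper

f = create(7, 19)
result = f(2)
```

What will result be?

Step 1: create(7, 19) captures a = 7, b = 19.
Step 2: f(2) computes 7 * 2 + 19 = 33.
Step 3: result = 33

The answer is 33.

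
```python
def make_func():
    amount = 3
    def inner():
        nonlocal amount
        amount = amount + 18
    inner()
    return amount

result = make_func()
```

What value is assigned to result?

Step 1: make_func() sets amount = 3.
Step 2: inner() uses nonlocal to modify amount in make_func's scope: amount = 3 + 18 = 21.
Step 3: make_func() returns the modified amount = 21

The answer is 21.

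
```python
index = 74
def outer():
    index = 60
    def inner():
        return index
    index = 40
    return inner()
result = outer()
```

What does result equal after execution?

Step 1: outer() sets index = 60, then later index = 40.
Step 2: inner() is called after index is reassigned to 40. Closures capture variables by reference, not by value.
Step 3: result = 40

The answer is 40.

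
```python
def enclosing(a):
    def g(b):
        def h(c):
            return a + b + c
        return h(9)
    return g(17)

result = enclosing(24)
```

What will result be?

Step 1: a = 24, b = 17, c = 9 across three nested scopes.
Step 2: h() accesses all three via LEGB rule.
Step 3: result = 24 + 17 + 9 = 50

The answer is 50.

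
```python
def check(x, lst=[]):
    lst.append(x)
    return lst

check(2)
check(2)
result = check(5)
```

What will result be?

Step 1: Mutable default argument gotcha! The list [] is created once.
Step 2: Each call appends to the SAME list: [2], [2, 2], [2, 2, 5].
Step 3: result = [2, 2, 5]

The answer is [2, 2, 5].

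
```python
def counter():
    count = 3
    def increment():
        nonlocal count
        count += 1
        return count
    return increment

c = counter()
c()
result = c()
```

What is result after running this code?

Step 1: counter() creates closure with count = 3.
Step 2: Each c() call increments count via nonlocal. After 2 calls: 3 + 2 = 5.
Step 3: result = 5

The answer is 5.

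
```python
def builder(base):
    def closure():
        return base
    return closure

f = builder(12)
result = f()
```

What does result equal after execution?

Step 1: builder(12) creates closure capturing base = 12.
Step 2: f() returns the captured base = 12.
Step 3: result = 12

The answer is 12.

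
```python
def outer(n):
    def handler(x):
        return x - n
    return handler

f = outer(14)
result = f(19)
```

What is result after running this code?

Step 1: outer(14) creates a closure capturing n = 14.
Step 2: f(19) computes 19 - 14 = 5.
Step 3: result = 5

The answer is 5.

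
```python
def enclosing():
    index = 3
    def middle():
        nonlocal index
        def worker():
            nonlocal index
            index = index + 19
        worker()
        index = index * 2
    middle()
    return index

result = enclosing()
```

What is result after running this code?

Step 1: index = 3.
Step 2: worker() adds 19: index = 3 + 19 = 22.
Step 3: middle() doubles: index = 22 * 2 = 44.
Step 4: result = 44

The answer is 44.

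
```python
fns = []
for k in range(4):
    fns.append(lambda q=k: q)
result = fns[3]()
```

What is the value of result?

Step 1: Default argument q=k captures k's value at each iteration.
Step 2: fns[3] captured q = 3 when k was 3.
Step 3: result = 3

The answer is 3.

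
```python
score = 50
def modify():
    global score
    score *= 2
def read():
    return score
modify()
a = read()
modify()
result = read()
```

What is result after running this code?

Step 1: score = 50.
Step 2: First modify(): score = 50 * 2 = 100.
Step 3: Second modify(): score = 100 * 2 = 200.
Step 4: read() returns 200

The answer is 200.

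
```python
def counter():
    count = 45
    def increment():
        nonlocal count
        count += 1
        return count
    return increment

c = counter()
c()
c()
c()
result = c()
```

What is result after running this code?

Step 1: counter() creates closure with count = 45.
Step 2: Each c() call increments count via nonlocal. After 4 calls: 45 + 4 = 49.
Step 3: result = 49

The answer is 49.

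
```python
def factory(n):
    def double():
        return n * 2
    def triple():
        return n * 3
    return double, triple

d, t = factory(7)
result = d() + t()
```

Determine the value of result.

Step 1: Both closures capture the same n = 7.
Step 2: d() = 7 * 2 = 14, t() = 7 * 3 = 21.
Step 3: result = 14 + 21 = 35

The answer is 35.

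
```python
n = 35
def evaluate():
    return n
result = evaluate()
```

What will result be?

Step 1: n = 35 is defined in the global scope.
Step 2: evaluate() looks up n. No local n exists, so Python checks the global scope via LEGB rule and finds n = 35.
Step 3: result = 35

The answer is 35.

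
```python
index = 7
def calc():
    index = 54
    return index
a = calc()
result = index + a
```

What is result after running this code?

Step 1: Global index = 7. calc() returns local index = 54.
Step 2: a = 54. Global index still = 7.
Step 3: result = 7 + 54 = 61

The answer is 61.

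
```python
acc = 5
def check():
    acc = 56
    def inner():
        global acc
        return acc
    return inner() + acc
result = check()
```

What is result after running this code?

Step 1: Global acc = 5. check() shadows with local acc = 56.
Step 2: inner() uses global keyword, so inner() returns global acc = 5.
Step 3: check() returns 5 + 56 = 61

The answer is 61.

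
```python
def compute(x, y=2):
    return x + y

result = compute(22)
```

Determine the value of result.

Step 1: compute(22) uses default y = 2.
Step 2: Returns 22 + 2 = 24.
Step 3: result = 24

The answer is 24.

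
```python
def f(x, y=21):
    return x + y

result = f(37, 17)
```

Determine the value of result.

Step 1: f(37, 17) overrides default y with 17.
Step 2: Returns 37 + 17 = 54.
Step 3: result = 54

The answer is 54.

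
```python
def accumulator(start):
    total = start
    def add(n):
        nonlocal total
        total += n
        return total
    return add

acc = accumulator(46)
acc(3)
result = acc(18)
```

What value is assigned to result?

Step 1: accumulator(46) creates closure with total = 46.
Step 2: First acc(3): total = 46 + 3 = 49.
Step 3: Second acc(18): total = 49 + 18 = 67. result = 67

The answer is 67.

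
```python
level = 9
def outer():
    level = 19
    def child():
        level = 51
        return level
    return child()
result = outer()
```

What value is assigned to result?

Step 1: Three scopes define level: global (9), outer (19), child (51).
Step 2: child() has its own local level = 51, which shadows both enclosing and global.
Step 3: result = 51 (local wins in LEGB)

The answer is 51.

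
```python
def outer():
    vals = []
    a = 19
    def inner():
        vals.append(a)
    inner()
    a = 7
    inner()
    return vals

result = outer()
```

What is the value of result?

Step 1: a = 19. inner() appends current a to vals.
Step 2: First inner(): appends 19. Then a = 7.
Step 3: Second inner(): appends 7 (closure sees updated a). result = [19, 7]

The answer is [19, 7].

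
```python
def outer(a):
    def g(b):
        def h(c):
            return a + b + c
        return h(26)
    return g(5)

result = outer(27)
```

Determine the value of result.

Step 1: a = 27, b = 5, c = 26 across three nested scopes.
Step 2: h() accesses all three via LEGB rule.
Step 3: result = 27 + 5 + 26 = 58

The answer is 58.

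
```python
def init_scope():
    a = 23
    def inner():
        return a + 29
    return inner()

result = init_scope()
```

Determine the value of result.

Step 1: init_scope() defines a = 23.
Step 2: inner() reads a = 23 from enclosing scope, returns 23 + 29 = 52.
Step 3: result = 52

The answer is 52.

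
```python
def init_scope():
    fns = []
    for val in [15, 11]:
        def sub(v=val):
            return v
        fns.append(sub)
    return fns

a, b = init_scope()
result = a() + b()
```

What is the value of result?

Step 1: Default argument v=val captures val at each iteration.
Step 2: a() returns 15 (captured at first iteration), b() returns 11 (captured at second).
Step 3: result = 15 + 11 = 26

The answer is 26.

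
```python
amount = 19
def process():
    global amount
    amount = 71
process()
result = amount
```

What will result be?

Step 1: amount = 19 globally.
Step 2: process() declares global amount and sets it to 71.
Step 3: After process(), global amount = 71. result = 71

The answer is 71.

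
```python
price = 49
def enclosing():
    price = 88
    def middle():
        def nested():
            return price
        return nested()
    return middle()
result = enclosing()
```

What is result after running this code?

Step 1: enclosing() defines price = 88. middle() and nested() have no local price.
Step 2: nested() checks local (none), enclosing middle() (none), enclosing enclosing() and finds price = 88.
Step 3: result = 88

The answer is 88.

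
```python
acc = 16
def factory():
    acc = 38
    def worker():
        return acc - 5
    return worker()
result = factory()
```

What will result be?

Step 1: factory() shadows global acc with acc = 38.
Step 2: worker() finds acc = 38 in enclosing scope, computes 38 - 5 = 33.
Step 3: result = 33

The answer is 33.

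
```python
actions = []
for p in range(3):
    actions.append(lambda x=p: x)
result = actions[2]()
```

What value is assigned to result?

Step 1: Default argument x=p captures p's value at each iteration.
Step 2: actions[2] captured x = 2 when p was 2.
Step 3: result = 2

The answer is 2.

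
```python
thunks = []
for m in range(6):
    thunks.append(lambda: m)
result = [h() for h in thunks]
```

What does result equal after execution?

Step 1: All 6 lambdas share the same variable m.
Step 2: After the loop, m = 5.
Step 3: Each call returns 5. result = [5, 5, 5, 5, 5, 5]

The answer is [5, 5, 5, 5, 5, 5].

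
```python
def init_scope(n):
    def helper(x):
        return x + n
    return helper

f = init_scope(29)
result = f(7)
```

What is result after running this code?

Step 1: init_scope(29) creates a closure that captures n = 29.
Step 2: f(7) calls the closure with x = 7, returning 7 + 29 = 36.
Step 3: result = 36

The answer is 36.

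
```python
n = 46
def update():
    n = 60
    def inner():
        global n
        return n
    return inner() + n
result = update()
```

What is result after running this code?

Step 1: Global n = 46. update() shadows with local n = 60.
Step 2: inner() uses global keyword, so inner() returns global n = 46.
Step 3: update() returns 46 + 60 = 106

The answer is 106.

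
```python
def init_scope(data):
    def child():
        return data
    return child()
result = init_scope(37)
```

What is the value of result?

Step 1: init_scope(37) binds parameter data = 37.
Step 2: child() looks up data in enclosing scope and finds the parameter data = 37.
Step 3: result = 37

The answer is 37.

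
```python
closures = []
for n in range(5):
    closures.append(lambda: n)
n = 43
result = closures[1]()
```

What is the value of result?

Step 1: Lambdas capture the variable n by reference, not by value.
Step 2: After the loop, n is reassigned to 43.
Step 3: closures[1]() looks up the current n = 43. result = 43

The answer is 43.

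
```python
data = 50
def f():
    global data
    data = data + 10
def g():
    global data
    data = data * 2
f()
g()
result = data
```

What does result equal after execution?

Step 1: data = 50.
Step 2: f() adds 10: data = 50 + 10 = 60.
Step 3: g() doubles: data = 60 * 2 = 120.
Step 4: result = 120

The answer is 120.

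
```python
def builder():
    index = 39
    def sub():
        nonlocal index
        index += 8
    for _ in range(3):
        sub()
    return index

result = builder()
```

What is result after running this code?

Step 1: index = 39.
Step 2: sub() is called 3 times in a loop, each adding 8 via nonlocal.
Step 3: index = 39 + 8 * 3 = 63

The answer is 63.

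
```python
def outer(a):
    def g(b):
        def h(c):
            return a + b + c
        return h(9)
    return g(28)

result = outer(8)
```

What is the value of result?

Step 1: a = 8, b = 28, c = 9 across three nested scopes.
Step 2: h() accesses all three via LEGB rule.
Step 3: result = 8 + 28 + 9 = 45

The answer is 45.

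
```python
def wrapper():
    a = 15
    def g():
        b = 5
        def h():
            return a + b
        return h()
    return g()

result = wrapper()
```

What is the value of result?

Step 1: wrapper() defines a = 15. g() defines b = 5.
Step 2: h() accesses both from enclosing scopes: a = 15, b = 5.
Step 3: result = 15 + 5 = 20

The answer is 20.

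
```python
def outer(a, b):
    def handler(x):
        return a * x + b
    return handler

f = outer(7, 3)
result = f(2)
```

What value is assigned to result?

Step 1: outer(7, 3) captures a = 7, b = 3.
Step 2: f(2) computes 7 * 2 + 3 = 17.
Step 3: result = 17

The answer is 17.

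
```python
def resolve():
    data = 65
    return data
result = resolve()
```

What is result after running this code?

Step 1: resolve() defines data = 65 in its local scope.
Step 2: return data finds the local variable data = 65.
Step 3: result = 65

The answer is 65.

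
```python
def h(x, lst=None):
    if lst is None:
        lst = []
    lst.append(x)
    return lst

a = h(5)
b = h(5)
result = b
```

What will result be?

Step 1: None default with guard creates a NEW list each call.
Step 2: a = [5] (fresh list). b = [5] (another fresh list).
Step 3: result = [5] (this is the fix for mutable default)

The answer is [5].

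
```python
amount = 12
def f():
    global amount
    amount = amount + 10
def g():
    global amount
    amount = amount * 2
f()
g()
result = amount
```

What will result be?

Step 1: amount = 12.
Step 2: f() adds 10: amount = 12 + 10 = 22.
Step 3: g() doubles: amount = 22 * 2 = 44.
Step 4: result = 44

The answer is 44.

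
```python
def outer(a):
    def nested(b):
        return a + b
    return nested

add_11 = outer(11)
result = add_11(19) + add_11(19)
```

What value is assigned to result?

Step 1: add_11 captures a = 11.
Step 2: add_11(19) = 11 + 19 = 30, called twice.
Step 3: result = 30 + 30 = 60

The answer is 60.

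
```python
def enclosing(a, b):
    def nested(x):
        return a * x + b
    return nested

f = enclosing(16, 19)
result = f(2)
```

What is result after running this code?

Step 1: enclosing(16, 19) captures a = 16, b = 19.
Step 2: f(2) computes 16 * 2 + 19 = 51.
Step 3: result = 51

The answer is 51.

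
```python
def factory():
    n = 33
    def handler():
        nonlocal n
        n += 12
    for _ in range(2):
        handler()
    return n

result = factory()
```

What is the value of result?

Step 1: n = 33.
Step 2: handler() is called 2 times in a loop, each adding 12 via nonlocal.
Step 3: n = 33 + 12 * 2 = 57

The answer is 57.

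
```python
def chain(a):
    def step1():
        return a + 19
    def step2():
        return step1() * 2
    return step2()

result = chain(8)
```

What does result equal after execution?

Step 1: chain(8) captures a = 8.
Step 2: step2() calls step1() which returns 8 + 19 = 27.
Step 3: step2() returns 27 * 2 = 54

The answer is 54.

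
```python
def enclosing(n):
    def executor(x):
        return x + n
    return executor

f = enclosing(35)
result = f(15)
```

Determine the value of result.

Step 1: enclosing(35) creates a closure that captures n = 35.
Step 2: f(15) calls the closure with x = 15, returning 15 + 35 = 50.
Step 3: result = 50

The answer is 50.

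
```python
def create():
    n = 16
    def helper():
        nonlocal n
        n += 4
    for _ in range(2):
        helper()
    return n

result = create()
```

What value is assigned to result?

Step 1: n = 16.
Step 2: helper() is called 2 times in a loop, each adding 4 via nonlocal.
Step 3: n = 16 + 4 * 2 = 24

The answer is 24.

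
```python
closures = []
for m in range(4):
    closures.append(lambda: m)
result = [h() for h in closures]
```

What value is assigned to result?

Step 1: All 4 lambdas share the same variable m.
Step 2: After the loop, m = 3.
Step 3: Each call returns 3. result = [3, 3, 3, 3]

The answer is [3, 3, 3, 3].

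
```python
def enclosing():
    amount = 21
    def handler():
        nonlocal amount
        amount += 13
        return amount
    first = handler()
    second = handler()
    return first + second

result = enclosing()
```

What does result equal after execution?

Step 1: amount starts at 21.
Step 2: First call: amount = 21 + 13 = 34, returns 34.
Step 3: Second call: amount = 34 + 13 = 47, returns 47.
Step 4: result = 34 + 47 = 81

The answer is 81.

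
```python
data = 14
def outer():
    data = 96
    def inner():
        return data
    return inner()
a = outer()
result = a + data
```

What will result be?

Step 1: outer() has local data = 96. inner() reads from enclosing.
Step 2: outer() returns 96. Global data = 14 unchanged.
Step 3: result = 96 + 14 = 110

The answer is 110.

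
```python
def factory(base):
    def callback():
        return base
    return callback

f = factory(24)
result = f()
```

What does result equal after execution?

Step 1: factory(24) creates closure capturing base = 24.
Step 2: f() returns the captured base = 24.
Step 3: result = 24

The answer is 24.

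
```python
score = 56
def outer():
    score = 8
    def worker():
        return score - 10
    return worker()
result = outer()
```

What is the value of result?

Step 1: outer() shadows global score with score = 8.
Step 2: worker() finds score = 8 in enclosing scope, computes 8 - 10 = -2.
Step 3: result = -2

The answer is -2.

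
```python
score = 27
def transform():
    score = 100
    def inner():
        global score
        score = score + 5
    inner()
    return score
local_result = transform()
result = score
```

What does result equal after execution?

Step 1: Global score = 27. transform() creates local score = 100.
Step 2: inner() declares global score and adds 5: global score = 27 + 5 = 32.
Step 3: transform() returns its local score = 100 (unaffected by inner).
Step 4: result = global score = 32

The answer is 32.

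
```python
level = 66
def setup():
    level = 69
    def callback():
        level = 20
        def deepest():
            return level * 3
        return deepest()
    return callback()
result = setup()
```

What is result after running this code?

Step 1: deepest() looks up level through LEGB: not local, finds level = 20 in enclosing callback().
Step 2: Returns 20 * 3 = 60.
Step 3: result = 60

The answer is 60.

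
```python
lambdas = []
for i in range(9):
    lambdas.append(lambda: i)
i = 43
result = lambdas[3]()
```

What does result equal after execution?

Step 1: Lambdas capture the variable i by reference, not by value.
Step 2: After the loop, i is reassigned to 43.
Step 3: lambdas[3]() looks up the current i = 43. result = 43

The answer is 43.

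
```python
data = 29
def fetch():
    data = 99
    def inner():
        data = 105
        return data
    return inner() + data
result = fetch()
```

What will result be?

Step 1: fetch() has local data = 99. inner() has local data = 105.
Step 2: inner() returns its local data = 105.
Step 3: fetch() returns 105 + its own data (99) = 204

The answer is 204.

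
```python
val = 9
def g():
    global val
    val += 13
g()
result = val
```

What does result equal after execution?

Step 1: val = 9 globally.
Step 2: g() modifies global val: val += 13 = 22.
Step 3: result = 22

The answer is 22.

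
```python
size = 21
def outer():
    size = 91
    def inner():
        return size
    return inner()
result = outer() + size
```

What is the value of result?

Step 1: Global size = 21. outer() shadows with size = 91.
Step 2: inner() returns enclosing size = 91. outer() = 91.
Step 3: result = 91 + global size (21) = 112

The answer is 112.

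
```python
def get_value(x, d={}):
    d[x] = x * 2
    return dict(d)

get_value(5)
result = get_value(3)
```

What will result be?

Step 1: Mutable default dict is shared across calls.
Step 2: First call adds 5: 10. Second call adds 3: 6.
Step 3: result = {5: 10, 3: 6}

The answer is {5: 10, 3: 6}.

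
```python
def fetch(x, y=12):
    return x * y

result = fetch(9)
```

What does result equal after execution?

Step 1: fetch(9) uses default y = 12.
Step 2: Returns 9 * 12 = 108.
Step 3: result = 108

The answer is 108.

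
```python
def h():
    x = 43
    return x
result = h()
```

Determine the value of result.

Step 1: h() defines x = 43 in its local scope.
Step 2: return x finds the local variable x = 43.
Step 3: result = 43

The answer is 43.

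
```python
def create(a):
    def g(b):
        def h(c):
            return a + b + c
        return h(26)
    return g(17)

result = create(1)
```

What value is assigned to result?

Step 1: a = 1, b = 17, c = 26 across three nested scopes.
Step 2: h() accesses all three via LEGB rule.
Step 3: result = 1 + 17 + 26 = 44

The answer is 44.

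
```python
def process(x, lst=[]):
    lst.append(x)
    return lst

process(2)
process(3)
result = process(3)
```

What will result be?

Step 1: Mutable default argument gotcha! The list [] is created once.
Step 2: Each call appends to the SAME list: [2], [2, 3], [2, 3, 3].
Step 3: result = [2, 3, 3]

The answer is [2, 3, 3].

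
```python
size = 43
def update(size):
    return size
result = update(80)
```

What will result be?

Step 1: Global size = 43.
Step 2: update(80) takes parameter size = 80, which shadows the global.
Step 3: result = 80

The answer is 80.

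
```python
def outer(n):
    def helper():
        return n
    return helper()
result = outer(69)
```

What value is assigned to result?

Step 1: outer(69) binds parameter n = 69.
Step 2: helper() looks up n in enclosing scope and finds the parameter n = 69.
Step 3: result = 69

The answer is 69.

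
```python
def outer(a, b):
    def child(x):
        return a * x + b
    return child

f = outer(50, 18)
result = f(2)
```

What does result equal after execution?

Step 1: outer(50, 18) captures a = 50, b = 18.
Step 2: f(2) computes 50 * 2 + 18 = 118.
Step 3: result = 118

The answer is 118.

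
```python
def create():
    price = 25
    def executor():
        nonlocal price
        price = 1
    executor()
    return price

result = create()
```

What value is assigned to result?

Step 1: create() sets price = 25.
Step 2: executor() uses nonlocal to reassign price = 1.
Step 3: result = 1

The answer is 1.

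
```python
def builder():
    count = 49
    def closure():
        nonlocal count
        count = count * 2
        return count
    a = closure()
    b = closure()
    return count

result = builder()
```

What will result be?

Step 1: count starts at 49.
Step 2: First closure(): count = 49 * 2 = 98.
Step 3: Second closure(): count = 98 * 2 = 196.
Step 4: result = 196

The answer is 196.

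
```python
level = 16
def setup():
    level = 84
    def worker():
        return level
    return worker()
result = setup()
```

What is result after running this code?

Step 1: level = 16 globally, but setup() defines level = 84 locally.
Step 2: worker() looks up level. Not in local scope, so checks enclosing scope (setup) and finds level = 84.
Step 3: result = 84

The answer is 84.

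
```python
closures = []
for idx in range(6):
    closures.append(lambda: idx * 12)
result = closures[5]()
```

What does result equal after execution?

Step 1: All lambdas reference the same variable idx (late binding).
Step 2: After the loop, idx = 5. Every lambda returns idx * 12.
Step 3: closures[5]() = 5 * 12 = 60

The answer is 60.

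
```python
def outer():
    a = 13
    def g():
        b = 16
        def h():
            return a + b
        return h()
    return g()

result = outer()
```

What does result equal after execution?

Step 1: outer() defines a = 13. g() defines b = 16.
Step 2: h() accesses both from enclosing scopes: a = 13, b = 16.
Step 3: result = 13 + 16 = 29

The answer is 29.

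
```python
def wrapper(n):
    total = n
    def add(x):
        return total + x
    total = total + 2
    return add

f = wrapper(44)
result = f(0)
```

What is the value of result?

Step 1: wrapper(44) sets total = 44, then total = 44 + 2 = 46.
Step 2: Closures capture by reference, so add sees total = 46.
Step 3: f(0) returns 46 + 0 = 46

The answer is 46.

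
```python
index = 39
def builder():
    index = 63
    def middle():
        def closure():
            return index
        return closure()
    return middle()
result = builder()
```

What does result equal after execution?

Step 1: builder() defines index = 63. middle() and closure() have no local index.
Step 2: closure() checks local (none), enclosing middle() (none), enclosing builder() and finds index = 63.
Step 3: result = 63

The answer is 63.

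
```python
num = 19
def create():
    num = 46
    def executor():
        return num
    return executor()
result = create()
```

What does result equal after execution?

Step 1: num = 19 globally, but create() defines num = 46 locally.
Step 2: executor() looks up num. Not in local scope, so checks enclosing scope (create) and finds num = 46.
Step 3: result = 46

The answer is 46.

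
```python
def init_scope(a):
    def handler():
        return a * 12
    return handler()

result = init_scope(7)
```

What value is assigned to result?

Step 1: init_scope(7) binds parameter a = 7.
Step 2: handler() accesses a = 7 from enclosing scope.
Step 3: result = 7 * 12 = 84

The answer is 84.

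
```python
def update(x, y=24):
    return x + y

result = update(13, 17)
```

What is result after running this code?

Step 1: update(13, 17) overrides default y with 17.
Step 2: Returns 13 + 17 = 30.
Step 3: result = 30

The answer is 30.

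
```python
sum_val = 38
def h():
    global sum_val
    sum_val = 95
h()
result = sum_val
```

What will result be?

Step 1: sum_val = 38 globally.
Step 2: h() declares global sum_val and sets it to 95.
Step 3: After h(), global sum_val = 95. result = 95

The answer is 95.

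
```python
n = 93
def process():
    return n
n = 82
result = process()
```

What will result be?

Step 1: n is first set to 93, then reassigned to 82.
Step 2: process() is called after the reassignment, so it looks up the current global n = 82.
Step 3: result = 82

The answer is 82.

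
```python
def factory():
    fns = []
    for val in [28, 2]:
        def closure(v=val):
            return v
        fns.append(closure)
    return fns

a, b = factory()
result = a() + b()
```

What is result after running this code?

Step 1: Default argument v=val captures val at each iteration.
Step 2: a() returns 28 (captured at first iteration), b() returns 2 (captured at second).
Step 3: result = 28 + 2 = 30

The answer is 30.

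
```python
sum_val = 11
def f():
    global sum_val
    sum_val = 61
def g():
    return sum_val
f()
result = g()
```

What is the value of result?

Step 1: sum_val = 11.
Step 2: f() sets global sum_val = 61.
Step 3: g() reads global sum_val = 61. result = 61

The answer is 61.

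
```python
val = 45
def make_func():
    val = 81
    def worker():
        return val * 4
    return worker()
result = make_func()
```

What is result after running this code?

Step 1: make_func() shadows global val with val = 81.
Step 2: worker() finds val = 81 in enclosing scope, computes 81 * 4 = 324.
Step 3: result = 324

The answer is 324.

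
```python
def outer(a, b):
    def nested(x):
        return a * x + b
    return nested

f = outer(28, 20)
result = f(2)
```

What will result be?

Step 1: outer(28, 20) captures a = 28, b = 20.
Step 2: f(2) computes 28 * 2 + 20 = 76.
Step 3: result = 76

The answer is 76.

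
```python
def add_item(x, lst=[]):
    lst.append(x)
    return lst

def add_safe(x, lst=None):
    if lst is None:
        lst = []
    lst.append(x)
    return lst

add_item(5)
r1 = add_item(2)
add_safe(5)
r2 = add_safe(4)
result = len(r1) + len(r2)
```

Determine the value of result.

Step 1: add_item shares mutable default: after 2 calls, lst = [5, 2], len = 2.
Step 2: add_safe creates fresh list each time: r2 = [4], len = 1.
Step 3: result = 2 + 1 = 3

The answer is 3.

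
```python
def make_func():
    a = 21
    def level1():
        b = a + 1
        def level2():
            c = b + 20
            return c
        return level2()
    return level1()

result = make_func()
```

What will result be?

Step 1: a = 21. b = a + 1 = 22.
Step 2: c = b + 20 = 22 + 20 = 42.
Step 3: result = 42

The answer is 42.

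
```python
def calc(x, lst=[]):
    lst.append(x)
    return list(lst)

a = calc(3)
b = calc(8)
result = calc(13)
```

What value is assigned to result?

Step 1: Default list is shared. list() creates copies for return values.
Step 2: Internal list grows: [3] -> [3, 8] -> [3, 8, 13].
Step 3: result = [3, 8, 13]

The answer is [3, 8, 13].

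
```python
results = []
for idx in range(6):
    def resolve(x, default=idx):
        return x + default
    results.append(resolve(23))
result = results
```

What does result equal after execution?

Step 1: Default argument default=idx is evaluated at function definition time.
Step 2: Each iteration creates resolve with default = current idx value.
Step 3: resolve(23) returns 23 + default. results = [23, 24, 25, 26, 27, 28]

The answer is [23, 24, 25, 26, 27, 28].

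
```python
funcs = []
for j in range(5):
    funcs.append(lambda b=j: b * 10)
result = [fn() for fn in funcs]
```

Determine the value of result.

Step 1: Default arg b=j captures j at each iteration.
Step 2: funcs[k] has b defaulting to k, returns k * 10.
Step 3: result = [0, 10, 20, 30, 40]

The answer is [0, 10, 20, 30, 40].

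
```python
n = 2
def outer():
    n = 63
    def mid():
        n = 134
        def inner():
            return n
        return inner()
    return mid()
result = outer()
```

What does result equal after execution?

Step 1: Three levels of shadowing: global 2, outer 63, mid 134.
Step 2: inner() finds n = 134 in enclosing mid() scope.
Step 3: result = 134

The answer is 134.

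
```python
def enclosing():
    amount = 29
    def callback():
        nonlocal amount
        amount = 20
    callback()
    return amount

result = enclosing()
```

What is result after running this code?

Step 1: enclosing() sets amount = 29.
Step 2: callback() uses nonlocal to reassign amount = 20.
Step 3: result = 20

The answer is 20.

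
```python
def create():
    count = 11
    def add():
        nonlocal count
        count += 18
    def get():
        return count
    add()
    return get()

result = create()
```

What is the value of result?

Step 1: count = 11. add() modifies it via nonlocal, get() reads it.
Step 2: add() makes count = 11 + 18 = 29.
Step 3: get() returns 29. result = 29

The answer is 29.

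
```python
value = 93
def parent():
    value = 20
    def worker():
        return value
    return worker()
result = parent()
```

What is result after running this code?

Step 1: value = 93 globally, but parent() defines value = 20 locally.
Step 2: worker() looks up value. Not in local scope, so checks enclosing scope (parent) and finds value = 20.
Step 3: result = 20

The answer is 20.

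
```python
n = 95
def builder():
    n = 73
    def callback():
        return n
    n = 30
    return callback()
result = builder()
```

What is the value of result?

Step 1: builder() sets n = 73, then later n = 30.
Step 2: callback() is called after n is reassigned to 30. Closures capture variables by reference, not by value.
Step 3: result = 30

The answer is 30.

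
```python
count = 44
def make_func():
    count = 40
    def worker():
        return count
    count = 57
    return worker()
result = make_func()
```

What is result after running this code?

Step 1: make_func() sets count = 40, then later count = 57.
Step 2: worker() is called after count is reassigned to 57. Closures capture variables by reference, not by value.
Step 3: result = 57

The answer is 57.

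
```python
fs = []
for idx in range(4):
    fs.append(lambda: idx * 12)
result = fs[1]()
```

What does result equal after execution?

Step 1: All lambdas reference the same variable idx (late binding).
Step 2: After the loop, idx = 3. Every lambda returns idx * 12.
Step 3: fs[1]() = 3 * 12 = 36

The answer is 36.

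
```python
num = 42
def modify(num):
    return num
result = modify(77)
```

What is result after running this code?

Step 1: Global num = 42.
Step 2: modify(77) takes parameter num = 77, which shadows the global.
Step 3: result = 77

The answer is 77.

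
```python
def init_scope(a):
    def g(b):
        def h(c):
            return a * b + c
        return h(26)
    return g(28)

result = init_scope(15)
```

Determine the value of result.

Step 1: a = 15, b = 28, c = 26.
Step 2: h() computes a * b + c = 15 * 28 + 26 = 446.
Step 3: result = 446

The answer is 446.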